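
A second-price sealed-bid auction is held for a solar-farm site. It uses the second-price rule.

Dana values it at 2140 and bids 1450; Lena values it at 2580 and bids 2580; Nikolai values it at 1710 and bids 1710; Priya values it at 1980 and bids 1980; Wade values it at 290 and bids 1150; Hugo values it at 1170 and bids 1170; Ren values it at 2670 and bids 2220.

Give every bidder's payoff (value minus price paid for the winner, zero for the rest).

Dana 0, Lena 360, Nikolai 0, Priya 0, Wade 0, Hugo 0, Ren 0.

Bids in descending order: Lena 2580 > Ren 2220 > Priya 1980 > Nikolai 1710 > Dana 1450 > Hugo 1170 > Wade 1150.
Lena has the top bid and wins; the price is the second-highest bid, 2220.
Lena's payoff = 2580 − 2220 = 360. All other bidders lose, so their payoff is 0.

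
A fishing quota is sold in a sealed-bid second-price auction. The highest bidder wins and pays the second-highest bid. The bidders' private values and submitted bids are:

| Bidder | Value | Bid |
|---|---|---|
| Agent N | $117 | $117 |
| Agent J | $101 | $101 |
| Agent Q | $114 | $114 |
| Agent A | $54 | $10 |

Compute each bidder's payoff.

Agent N $3, Agent J $0, Agent Q $0, Agent A $0.

Sorted high to low: Agent N $117 > Agent Q $114 > Agent J $101 > Agent A $10.
Agent N has the top bid and wins; the price is the second-highest bid, $114.
Agent N's payoff = $117 − $114 = $3. All other bidders lose, so their payoff is 0.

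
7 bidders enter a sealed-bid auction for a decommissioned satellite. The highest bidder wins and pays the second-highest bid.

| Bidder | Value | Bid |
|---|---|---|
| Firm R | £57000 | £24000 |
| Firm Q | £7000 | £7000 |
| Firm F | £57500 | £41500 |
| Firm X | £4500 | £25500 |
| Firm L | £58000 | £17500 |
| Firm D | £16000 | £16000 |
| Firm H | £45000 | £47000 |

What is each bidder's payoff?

Firm R £0, Firm Q £0, Firm F £0, Firm X £0, Firm L £0, Firm D £0, Firm H £3500.

Ordered from highest: Firm H £47000, then Firm F £41500, then Firm X £25500, then Firm R £24000, then Firm L £17500, then Firm D £16000, then Firm Q £7000.
Firm H has the top bid and wins; the price is the second-highest bid, £41500.
Firm H's payoff = £45000 − £41500 = £3500. All other bidders lose, so their payoff is 0.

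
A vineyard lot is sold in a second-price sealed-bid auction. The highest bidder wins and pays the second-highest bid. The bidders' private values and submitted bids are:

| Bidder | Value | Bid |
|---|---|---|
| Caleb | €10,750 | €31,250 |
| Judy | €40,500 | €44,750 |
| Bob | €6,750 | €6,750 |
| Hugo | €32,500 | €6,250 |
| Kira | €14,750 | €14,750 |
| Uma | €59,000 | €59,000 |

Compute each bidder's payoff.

Bids in descending order: Uma €59,000 > Judy €44,750 > Caleb €31,250 > Kira €14,750 > Bob €6,750 > Hugo €6,250.
Uma has the top bid and wins; the price is the second-highest bid, €44,750.
Uma's payoff = €59,000 − €44,750 = €14,250. All other bidders lose, so their payoff is 0.

Payoffs: Caleb €0, Judy €0, Bob €0, Hugo €0, Kira €0, Uma €14,250.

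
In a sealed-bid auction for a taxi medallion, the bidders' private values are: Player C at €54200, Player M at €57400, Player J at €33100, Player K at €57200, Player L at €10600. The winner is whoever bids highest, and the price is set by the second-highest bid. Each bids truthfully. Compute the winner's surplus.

Bids in descending order: Player M €57400, then Player K €57200, then Player C €54200, then Player J €33100, then Player L €10600.
Player M wins with the top bid and pays the second-highest, €57200.
Surplus = €57400 − €57200 = €200.

Winner's surplus: €200.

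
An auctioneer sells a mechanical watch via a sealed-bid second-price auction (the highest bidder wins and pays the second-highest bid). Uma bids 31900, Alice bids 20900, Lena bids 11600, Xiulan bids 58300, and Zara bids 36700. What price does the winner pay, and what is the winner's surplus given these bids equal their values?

Price 36700; surplus 21600.

Ranking the bids: Xiulan 58300; Zara 36700; Uma 31900; Alice 20900; Lena 11600.
Xiulan is the highest bidder, so Xiulan wins.
Under the second-price rule, the price is the second-highest bid: 36700.
Surplus = 58300 − 36700 = 21600.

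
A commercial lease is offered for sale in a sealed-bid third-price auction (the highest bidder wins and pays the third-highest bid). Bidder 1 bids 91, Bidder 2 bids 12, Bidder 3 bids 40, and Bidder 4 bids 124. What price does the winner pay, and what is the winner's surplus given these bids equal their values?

Sorted high to low: Bidder 4 124 > Bidder 1 91 > Bidder 3 40 > Bidder 2 12.
Bidder 4 is the highest bidder, so Bidder 4 wins.
Under the third-price rule, the price is the third-highest bid: 40.
Surplus = 124 − 40 = 84.

The winner pays 40 for a surplus of 84.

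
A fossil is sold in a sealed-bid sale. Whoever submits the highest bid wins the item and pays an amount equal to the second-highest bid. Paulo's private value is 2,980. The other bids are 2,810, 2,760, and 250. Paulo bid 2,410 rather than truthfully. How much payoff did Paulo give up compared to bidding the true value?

170

The highest competing bid is 2,810.
Bidding truthfully at 2,980: Paulo has the top bid, wins, and pays the second-highest bid 2,810. Payoff = 2,980 − 2,810 = 170.
Bidding 2,410: the top bid is 2,810 (a rival), so Paulo loses. Payoff = 0.
Regret = truthful payoff − actual payoff = 170 − 0 = 170.
This is the dominant-strategy logic: truthful bidding weakly beats any alternative.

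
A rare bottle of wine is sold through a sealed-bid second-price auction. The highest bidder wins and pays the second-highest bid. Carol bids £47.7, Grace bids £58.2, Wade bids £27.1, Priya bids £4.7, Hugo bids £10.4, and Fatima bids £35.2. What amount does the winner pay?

Bids in descending order: Grace £58.2 > Carol £47.7 > Fatima £35.2 > Wade £27.1 > Hugo £10.4 > Priya £4.7.
Grace has the highest bid, so Grace wins.
The second-highest bid is £47.7, so that is what Grace pays.

£47.7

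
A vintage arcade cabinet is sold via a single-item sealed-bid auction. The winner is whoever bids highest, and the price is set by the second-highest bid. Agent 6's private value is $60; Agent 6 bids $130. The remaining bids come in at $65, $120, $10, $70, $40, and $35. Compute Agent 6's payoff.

Highest competing bid: $120.
Agent 6's bid $130 is the highest overall, so Agent 6 wins and pays the second-highest bid, $120.
Payoff = value − price = $60 − $120 = -$60.

Payoff = -$60.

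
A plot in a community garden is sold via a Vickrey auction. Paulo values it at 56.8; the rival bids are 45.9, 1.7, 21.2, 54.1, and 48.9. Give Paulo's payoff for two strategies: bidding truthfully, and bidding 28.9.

The highest competing bid is 54.1.
Bidding truthfully at 56.8: Paulo has the top bid, wins, and pays the second-highest bid 54.1. Payoff = 56.8 − 54.1 = 2.7.
Bidding 28.9: the top bid is 54.1 (a rival), so Paulo loses. Payoff = 0.0.

Truthful: 2.7; alternative: 0.0.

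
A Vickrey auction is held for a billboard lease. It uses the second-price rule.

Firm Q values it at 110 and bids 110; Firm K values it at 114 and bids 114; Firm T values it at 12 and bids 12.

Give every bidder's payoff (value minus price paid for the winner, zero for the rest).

Ordered from highest: Firm K 114; Firm Q 110; Firm T 12.
Firm K has the top bid and wins; the price is the second-highest bid, 110.
Firm K's payoff = 114 − 110 = 4. All other bidders lose, so their payoff is 0.

Firm Q 0, Firm K 4, Firm T 0.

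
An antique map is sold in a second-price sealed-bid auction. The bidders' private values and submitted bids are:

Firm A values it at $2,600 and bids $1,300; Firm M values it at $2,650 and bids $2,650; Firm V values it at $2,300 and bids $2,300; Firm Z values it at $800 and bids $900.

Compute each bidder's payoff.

Payoffs: Firm A $0, Firm M $350, Firm V $0, Firm Z $0.

Bids in descending order: Firm M $2,650, then Firm V $2,300, then Firm A $1,300, then Firm Z $900.
Firm M has the top bid and wins; the price is the second-highest bid, $2,300.
Firm M's payoff = $2,650 − $2,300 = $350. All other bidders lose, so their payoff is 0.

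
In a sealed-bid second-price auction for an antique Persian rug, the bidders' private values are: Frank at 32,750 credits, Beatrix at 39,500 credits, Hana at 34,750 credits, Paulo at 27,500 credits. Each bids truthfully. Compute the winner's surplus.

Sorted high to low: Beatrix 39,500 credits, then Hana 34,750 credits, then Frank 32,750 credits, then Paulo 27,500 credits.
Beatrix wins with the top bid and pays the second-highest, 34,750 credits.
Surplus = 39,500 credits − 34,750 credits = 4,750 credits.

Surplus = 4,750 credits.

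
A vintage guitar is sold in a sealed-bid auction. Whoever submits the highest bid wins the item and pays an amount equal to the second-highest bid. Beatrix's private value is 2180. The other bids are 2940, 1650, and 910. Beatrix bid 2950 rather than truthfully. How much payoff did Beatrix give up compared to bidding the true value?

The highest competing bid is 2940.
Bidding truthfully at 2180: the top bid is 2940 (a rival), so Beatrix loses. Payoff = 0.
Bidding 2950: Beatrix has the top bid, wins, and pays the second-highest bid 2940. Payoff = 2180 − 2940 = -760.
Regret = truthful payoff − actual payoff = 0 − -760 = 760.

Payoff forgone: 760.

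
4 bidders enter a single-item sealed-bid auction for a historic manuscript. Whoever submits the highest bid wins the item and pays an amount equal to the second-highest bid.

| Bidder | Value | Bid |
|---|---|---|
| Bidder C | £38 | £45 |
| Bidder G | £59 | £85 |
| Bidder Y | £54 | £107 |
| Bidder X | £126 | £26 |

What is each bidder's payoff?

Payoffs: Bidder C £0, Bidder G £0, Bidder Y -£31, Bidder X £0.

Sorted high to low: Bidder Y £107; Bidder G £85; Bidder C £45; Bidder X £26.
Bidder Y has the top bid and wins; the price is the second-highest bid, £85.
Bidder Y's payoff = £54 − £85 = -£31. All other bidders lose, so their payoff is 0.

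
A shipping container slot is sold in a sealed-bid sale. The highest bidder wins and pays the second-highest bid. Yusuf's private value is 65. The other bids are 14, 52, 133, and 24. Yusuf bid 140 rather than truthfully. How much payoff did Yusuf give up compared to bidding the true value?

The highest competing bid is 133.
Bidding truthfully at 65: the top bid is 133 (a rival), so Yusuf loses. Payoff = 0.
Bidding 140: Yusuf has the top bid, wins, and pays the second-highest bid 133. Payoff = 65 − 133 = -68.
Regret = truthful payoff − actual payoff = 0 − -68 = 68.
This is the dominant-strategy logic: truthful bidding weakly beats any alternative.

Payoff forgone: 68.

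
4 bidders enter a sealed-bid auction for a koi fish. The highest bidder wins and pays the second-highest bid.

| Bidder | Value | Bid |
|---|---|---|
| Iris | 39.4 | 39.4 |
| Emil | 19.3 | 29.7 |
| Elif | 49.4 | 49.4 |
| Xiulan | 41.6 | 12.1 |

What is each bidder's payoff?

Ranking the bids: Elif 49.4; Iris 39.4; Emil 29.7; Xiulan 12.1.
Elif has the top bid and wins; the price is the second-highest bid, 39.4.
Elif's payoff = 49.4 − 39.4 = 10.0. All other bidders lose, so their payoff is 0.

Payoffs: Iris 0.0, Emil 0.0, Elif 10.0, Xiulan 0.0.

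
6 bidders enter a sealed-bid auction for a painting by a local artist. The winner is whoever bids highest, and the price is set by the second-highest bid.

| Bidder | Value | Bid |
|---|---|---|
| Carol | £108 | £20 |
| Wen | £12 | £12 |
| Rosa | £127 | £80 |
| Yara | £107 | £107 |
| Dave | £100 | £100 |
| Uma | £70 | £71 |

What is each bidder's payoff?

Bids in descending order: Yara £107 > Dave £100 > Rosa £80 > Uma £71 > Carol £20 > Wen £12.
Yara has the top bid and wins; the price is the second-highest bid, £100.
Yara's payoff = £107 − £100 = £7. All other bidders lose, so their payoff is 0.

Carol £0, Wen £0, Rosa £0, Yara £7, Dave £0, Uma £0.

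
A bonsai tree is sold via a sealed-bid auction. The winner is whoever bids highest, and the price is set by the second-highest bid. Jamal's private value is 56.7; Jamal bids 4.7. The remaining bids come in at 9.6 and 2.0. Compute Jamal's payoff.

Jamal's payoff: 0.0.

Highest competing bid: 9.6.
Jamal's bid 4.7 is not the highest, so Jamal loses, pays nothing, and earns zero payoff.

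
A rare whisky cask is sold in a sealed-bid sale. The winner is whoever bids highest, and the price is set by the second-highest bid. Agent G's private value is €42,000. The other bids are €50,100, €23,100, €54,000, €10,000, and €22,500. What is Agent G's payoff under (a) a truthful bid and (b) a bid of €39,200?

The highest competing bid is €54,000.
Bidding truthfully at €42,000: the top bid is €54,000 (a rival), so Agent G loses. Payoff = €0.
Bidding €39,200: the top bid is €54,000 (a rival), so Agent G loses. Payoff = €0.

Truthful: €0; alternative: €0.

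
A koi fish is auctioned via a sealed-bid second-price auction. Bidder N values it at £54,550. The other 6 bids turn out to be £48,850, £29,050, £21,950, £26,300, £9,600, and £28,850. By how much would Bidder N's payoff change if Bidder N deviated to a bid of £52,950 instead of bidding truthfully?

Payoff change: £0.

The highest competing bid is £48,850.
Bidding truthfully at £54,550: Bidder N has the top bid, wins, and pays the second-highest bid £48,850. Payoff = £54,550 − £48,850 = £5,700.
Bidding £52,950: Bidder N has the top bid, wins, and pays the second-highest bid £48,850. Payoff = £54,550 − £48,850 = £5,700.
Change = £5,700 − £5,700 = £0.
The bid only affects whether you win, not the price — here both bids land on the same side of the top rival bid, so the deviation is payoff-neutral.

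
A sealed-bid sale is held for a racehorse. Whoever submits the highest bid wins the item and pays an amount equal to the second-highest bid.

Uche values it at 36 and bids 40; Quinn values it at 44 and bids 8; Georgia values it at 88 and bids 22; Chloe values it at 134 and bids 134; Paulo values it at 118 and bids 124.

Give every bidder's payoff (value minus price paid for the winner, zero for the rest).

Bids in descending order: Chloe 134; Paulo 124; Uche 40; Georgia 22; Quinn 8.
Chloe has the top bid and wins; the price is the second-highest bid, 124.
Chloe's payoff = 134 − 124 = 10. All other bidders lose, so their payoff is 0.

Payoffs: Uche 0, Quinn 0, Georgia 0, Chloe 10, Paulo 0.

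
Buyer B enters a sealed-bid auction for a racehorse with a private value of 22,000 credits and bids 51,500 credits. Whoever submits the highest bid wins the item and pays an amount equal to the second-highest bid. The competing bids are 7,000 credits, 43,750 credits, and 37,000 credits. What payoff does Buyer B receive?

Highest competing bid: 43,750 credits.
Buyer B's bid 51,500 credits is the highest overall, so Buyer B wins and pays the second-highest bid, 43,750 credits.
Payoff = value − price = 22,000 credits − 43,750 credits = -21,750 credits.
Overbidding won the item at a price above value — truthful bidding would have avoided this loss.

Buyer B's payoff: -21,750 credits.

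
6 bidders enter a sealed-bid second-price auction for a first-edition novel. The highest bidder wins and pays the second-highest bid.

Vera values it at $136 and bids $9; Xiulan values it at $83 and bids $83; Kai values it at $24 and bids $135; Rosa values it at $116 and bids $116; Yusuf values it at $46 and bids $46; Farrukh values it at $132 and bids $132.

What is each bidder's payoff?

Payoffs: Vera $0, Xiulan $0, Kai -$108, Rosa $0, Yusuf $0, Farrukh $0.

Ordered from highest: Kai $135, then Farrukh $132, then Rosa $116, then Xiulan $83, then Yusuf $46, then Vera $9.
Kai has the top bid and wins; the price is the second-highest bid, $132.
Kai's payoff = $24 − $132 = -$108. All other bidders lose, so their payoff is 0.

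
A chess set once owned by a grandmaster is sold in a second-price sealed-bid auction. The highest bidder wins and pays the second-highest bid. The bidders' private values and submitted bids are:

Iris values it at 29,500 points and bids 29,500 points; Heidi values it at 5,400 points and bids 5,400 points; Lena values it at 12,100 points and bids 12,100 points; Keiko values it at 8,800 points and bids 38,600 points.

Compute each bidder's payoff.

Iris 0 points, Heidi 0 points, Lena 0 points, Keiko -20,700 points.

Ordered from highest: Keiko 38,600 points; Iris 29,500 points; Lena 12,100 points; Heidi 5,400 points.
Keiko has the top bid and wins; the price is the second-highest bid, 29,500 points.
Keiko's payoff = 8,800 points − 29,500 points = -20,700 points. All other bidders lose, so their payoff is 0.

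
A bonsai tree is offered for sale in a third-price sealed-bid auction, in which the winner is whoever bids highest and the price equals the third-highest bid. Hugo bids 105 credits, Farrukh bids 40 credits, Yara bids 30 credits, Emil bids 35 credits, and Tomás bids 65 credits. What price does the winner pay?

Sorted high to low: Hugo 105 credits > Tomás 65 credits > Farrukh 40 credits > Emil 35 credits > Yara 30 credits.
Hugo is the highest bidder, so Hugo wins.
Under the third-price rule, the price is the third-highest bid: 40 credits.

Price paid: 40 credits.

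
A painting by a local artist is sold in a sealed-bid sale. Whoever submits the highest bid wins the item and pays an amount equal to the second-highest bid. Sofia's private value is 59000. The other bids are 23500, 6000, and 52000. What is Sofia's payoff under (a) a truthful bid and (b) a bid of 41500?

The highest competing bid is 52000.
Bidding truthfully at 59000: Sofia has the top bid, wins, and pays the second-highest bid 52000. Payoff = 59000 − 52000 = 7000.
Bidding 41500: the top bid is 52000 (a rival), so Sofia loses. Payoff = 0.
Deviating from a truthful bid can only lose payoff in a second-price auction — never gain.

Truthful: 7000; alternative: 0.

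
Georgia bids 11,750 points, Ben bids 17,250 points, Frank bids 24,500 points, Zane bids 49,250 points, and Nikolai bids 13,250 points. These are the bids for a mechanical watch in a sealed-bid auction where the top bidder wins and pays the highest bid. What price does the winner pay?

Bids in descending order: Zane 49,250 points > Frank 24,500 points > Ben 17,250 points > Nikolai 13,250 points > Georgia 11,750 points.
Zane is the highest bidder, so Zane wins.
Under the first-price rule, the price is the highest bid: 49,250 points.

Price paid: 49,250 points.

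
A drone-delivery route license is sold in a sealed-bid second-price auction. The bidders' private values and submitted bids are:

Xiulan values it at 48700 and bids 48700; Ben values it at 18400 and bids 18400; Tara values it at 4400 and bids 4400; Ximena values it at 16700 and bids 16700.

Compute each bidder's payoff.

Sorted high to low: Xiulan 48700 > Ben 18400 > Ximena 16700 > Tara 4400.
Xiulan has the top bid and wins; the price is the second-highest bid, 18400.
Xiulan's payoff = 48700 − 18400 = 30300. All other bidders lose, so their payoff is 0.

Payoffs: Xiulan 30300, Ben 0, Tara 0, Ximena 0.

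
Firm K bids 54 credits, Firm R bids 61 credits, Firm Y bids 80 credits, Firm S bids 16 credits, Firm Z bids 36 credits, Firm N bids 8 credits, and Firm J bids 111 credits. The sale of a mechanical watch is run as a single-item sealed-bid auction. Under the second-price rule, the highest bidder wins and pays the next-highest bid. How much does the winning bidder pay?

Ranking the bids: Firm J 111 credits; Firm Y 80 credits; Firm R 61 credits; Firm K 54 credits; Firm Z 36 credits; Firm S 16 credits; Firm N 8 credits.
Firm J has the highest bid, so Firm J wins.
The second-highest bid is 80 credits, so that is what Firm J pays.

The winner pays 80 credits.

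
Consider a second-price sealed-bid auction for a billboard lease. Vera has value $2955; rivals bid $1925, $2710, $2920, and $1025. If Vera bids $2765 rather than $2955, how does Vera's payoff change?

Payoff change: -$35.

The highest competing bid is $2920.
Bidding truthfully at $2955: Vera has the top bid, wins, and pays the second-highest bid $2920. Payoff = $2955 − $2920 = $35.
Bidding $2765: the top bid is $2920 (a rival), so Vera loses. Payoff = $0.
Change = $0 − $35 = -$35.
This is the dominant-strategy logic: truthful bidding weakly beats any alternative.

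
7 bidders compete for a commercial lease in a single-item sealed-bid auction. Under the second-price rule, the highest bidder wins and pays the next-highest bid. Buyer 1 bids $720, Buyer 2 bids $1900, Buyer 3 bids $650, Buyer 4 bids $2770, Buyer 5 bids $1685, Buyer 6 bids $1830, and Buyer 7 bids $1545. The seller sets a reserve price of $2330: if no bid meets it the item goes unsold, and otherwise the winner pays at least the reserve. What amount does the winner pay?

The winner pays $2330.

Ordered from highest: Buyer 4 $2770; Buyer 2 $1900; Buyer 6 $1830; Buyer 5 $1685; Buyer 7 $1545; Buyer 1 $720; Buyer 3 $650.
Buyer 4 has the highest bid, so Buyer 4 wins.
The second-highest bid is $1900, but the reserve $2330 is higher, so the price is the reserve.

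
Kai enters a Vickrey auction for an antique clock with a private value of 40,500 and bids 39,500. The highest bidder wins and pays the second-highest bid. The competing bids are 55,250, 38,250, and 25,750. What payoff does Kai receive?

0

Highest competing bid: 55,250.
Kai's bid 39,500 is not the highest, so Kai loses, pays nothing, and earns zero payoff.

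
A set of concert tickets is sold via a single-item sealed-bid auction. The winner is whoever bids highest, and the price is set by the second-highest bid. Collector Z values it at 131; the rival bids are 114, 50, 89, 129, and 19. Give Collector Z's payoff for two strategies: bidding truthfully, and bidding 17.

The highest competing bid is 129.
Bidding truthfully at 131: Collector Z has the top bid, wins, and pays the second-highest bid 129. Payoff = 131 − 129 = 2.
Bidding 17: the top bid is 129 (a rival), so Collector Z loses. Payoff = 0.
Deviating from a truthful bid can only lose payoff in a second-price auction — never gain.

(a) 2  (b) 0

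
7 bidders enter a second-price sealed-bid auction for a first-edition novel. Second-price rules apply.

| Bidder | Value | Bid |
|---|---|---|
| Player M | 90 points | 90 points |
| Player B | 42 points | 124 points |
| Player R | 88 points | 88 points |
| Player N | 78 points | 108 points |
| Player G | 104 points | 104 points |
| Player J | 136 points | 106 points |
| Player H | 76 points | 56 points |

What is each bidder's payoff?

Bids in descending order: Player B 124 points; Player N 108 points; Player J 106 points; Player G 104 points; Player M 90 points; Player R 88 points; Player H 56 points.
Player B has the top bid and wins; the price is the second-highest bid, 108 points.
Player B's payoff = 42 points − 108 points = -66 points. All other bidders lose, so their payoff is 0.

Player M 0 points, Player B -66 points, Player R 0 points, Player N 0 points, Player G 0 points, Player J 0 points, Player H 0 points.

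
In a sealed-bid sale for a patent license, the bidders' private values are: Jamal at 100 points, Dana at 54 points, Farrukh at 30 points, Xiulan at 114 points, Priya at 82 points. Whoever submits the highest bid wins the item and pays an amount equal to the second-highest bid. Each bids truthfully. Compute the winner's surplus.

Ordered from highest: Xiulan 114 points, then Jamal 100 points, then Priya 82 points, then Dana 54 points, then Farrukh 30 points.
Xiulan wins with the top bid and pays the second-highest, 100 points.
Surplus = 114 points − 100 points = 14 points.

14 points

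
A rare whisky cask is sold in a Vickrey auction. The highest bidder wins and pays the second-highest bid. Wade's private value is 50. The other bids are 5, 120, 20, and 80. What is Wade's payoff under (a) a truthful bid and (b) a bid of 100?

The highest competing bid is 120.
Bidding truthfully at 50: the top bid is 120 (a rival), so Wade loses. Payoff = 0.
Bidding 100: the top bid is 120 (a rival), so Wade loses. Payoff = 0.
The bid only affects whether you win, not the price — here both bids land on the same side of the top rival bid, so the deviation is payoff-neutral.

Truthful: 0; alternative: 0.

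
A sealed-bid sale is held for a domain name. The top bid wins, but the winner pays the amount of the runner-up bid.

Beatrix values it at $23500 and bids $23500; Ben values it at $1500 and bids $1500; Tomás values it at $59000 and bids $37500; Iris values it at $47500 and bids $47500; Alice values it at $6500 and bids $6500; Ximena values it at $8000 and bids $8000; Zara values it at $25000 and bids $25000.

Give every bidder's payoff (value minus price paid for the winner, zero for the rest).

Ordered from highest: Iris $47500 > Tomás $37500 > Zara $25000 > Beatrix $23500 > Ximena $8000 > Alice $6500 > Ben $1500.
Iris has the top bid and wins; the price is the second-highest bid, $37500.
Iris's payoff = $47500 − $37500 = $10000. All other bidders lose, so their payoff is 0.

Beatrix $0, Ben $0, Tomás $0, Iris $10000, Alice $0, Ximena $0, Zara $0.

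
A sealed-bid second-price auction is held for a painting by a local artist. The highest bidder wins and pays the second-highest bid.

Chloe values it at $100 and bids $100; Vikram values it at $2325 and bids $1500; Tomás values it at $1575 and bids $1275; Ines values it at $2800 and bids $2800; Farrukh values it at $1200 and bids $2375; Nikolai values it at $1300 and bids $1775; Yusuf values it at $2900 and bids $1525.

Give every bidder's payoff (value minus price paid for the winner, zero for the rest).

Ranking the bids: Ines $2800 > Farrukh $2375 > Nikolai $1775 > Yusuf $1525 > Vikram $1500 > Tomás $1275 > Chloe $100.
Ines has the top bid and wins; the price is the second-highest bid, $2375.
Ines's payoff = $2800 − $2375 = $425. All other bidders lose, so their payoff is 0.

Payoffs: Chloe $0, Vikram $0, Tomás $0, Ines $425, Farrukh $0, Nikolai $0, Yusuf $0.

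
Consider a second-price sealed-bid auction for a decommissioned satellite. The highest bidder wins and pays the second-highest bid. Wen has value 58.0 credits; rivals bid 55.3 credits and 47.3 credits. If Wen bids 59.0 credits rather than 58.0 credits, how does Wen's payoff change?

The highest competing bid is 55.3 credits.
Bidding truthfully at 58.0 credits: Wen has the top bid, wins, and pays the second-highest bid 55.3 credits. Payoff = 58.0 credits − 55.3 credits = 2.7 credits.
Bidding 59.0 credits: Wen has the top bid, wins, and pays the second-highest bid 55.3 credits. Payoff = 58.0 credits − 55.3 credits = 2.7 credits.
Change = 2.7 credits − 2.7 credits = 0.0 credits.
The bid only affects whether you win, not the price — here both bids land on the same side of the top rival bid, so the deviation is payoff-neutral.

Payoff change: 0.0 credits.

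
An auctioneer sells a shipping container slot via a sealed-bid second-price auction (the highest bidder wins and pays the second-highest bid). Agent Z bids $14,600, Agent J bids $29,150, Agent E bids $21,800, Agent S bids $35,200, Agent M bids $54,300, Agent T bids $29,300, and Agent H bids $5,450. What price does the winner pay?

Price paid: $35,200.

Ranking the bids: Agent M $54,300, then Agent S $35,200, then Agent T $29,300, then Agent J $29,150, then Agent E $21,800, then Agent Z $14,600, then Agent H $5,450.
Agent M is the highest bidder, so Agent M wins.
Under the second-price rule, the price is the second-highest bid: $35,200.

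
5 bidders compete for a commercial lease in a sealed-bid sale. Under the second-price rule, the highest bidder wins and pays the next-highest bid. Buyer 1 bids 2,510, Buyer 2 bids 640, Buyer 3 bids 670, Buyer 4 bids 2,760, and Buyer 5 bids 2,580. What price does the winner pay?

Price paid: 2,580.

Ordered from highest: Buyer 4 2,760 > Buyer 5 2,580 > Buyer 1 2,510 > Buyer 3 670 > Buyer 2 640.
Buyer 4 has the highest bid, so Buyer 4 wins.
The second-highest bid is 2,580, so that is what Buyer 4 pays.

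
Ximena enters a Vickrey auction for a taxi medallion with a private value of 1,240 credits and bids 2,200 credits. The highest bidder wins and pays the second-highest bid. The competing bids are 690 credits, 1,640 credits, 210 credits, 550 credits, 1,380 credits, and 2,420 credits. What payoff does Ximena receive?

Highest competing bid: 2,420 credits.
Ximena's bid 2,200 credits is not the highest, so Ximena loses, pays nothing, and earns zero payoff.

Payoff = 0 credits.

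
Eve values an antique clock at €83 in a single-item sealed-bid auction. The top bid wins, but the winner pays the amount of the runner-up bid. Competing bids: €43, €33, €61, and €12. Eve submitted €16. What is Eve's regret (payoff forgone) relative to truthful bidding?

€22

The highest competing bid is €61.
Bidding truthfully at €83: Eve has the top bid, wins, and pays the second-highest bid €61. Payoff = €83 − €61 = €22.
Bidding €16: the top bid is €61 (a rival), so Eve loses. Payoff = €0.
Regret = truthful payoff − actual payoff = €22 − €0 = €22.
Deviating from a truthful bid can only lose payoff in a second-price auction — never gain.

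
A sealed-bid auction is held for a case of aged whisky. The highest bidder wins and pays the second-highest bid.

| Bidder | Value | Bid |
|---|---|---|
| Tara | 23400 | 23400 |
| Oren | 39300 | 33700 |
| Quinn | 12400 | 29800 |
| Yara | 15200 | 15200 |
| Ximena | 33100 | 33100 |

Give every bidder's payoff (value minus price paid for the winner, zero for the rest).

Ranking the bids: Oren 33700 > Ximena 33100 > Quinn 29800 > Tara 23400 > Yara 15200.
Oren has the top bid and wins; the price is the second-highest bid, 33100.
Oren's payoff = 39300 − 33100 = 6200. All other bidders lose, so their payoff is 0.

Payoffs: Tara 0, Oren 6200, Quinn 0, Yara 0, Ximena 0.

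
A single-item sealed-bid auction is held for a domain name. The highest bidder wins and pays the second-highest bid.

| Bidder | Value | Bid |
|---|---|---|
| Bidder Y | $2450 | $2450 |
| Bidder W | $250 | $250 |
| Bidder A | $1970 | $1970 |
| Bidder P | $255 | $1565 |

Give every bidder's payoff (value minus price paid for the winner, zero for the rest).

Bids in descending order: Bidder Y $2450; Bidder A $1970; Bidder P $1565; Bidder W $250.
Bidder Y has the top bid and wins; the price is the second-highest bid, $1970.
Bidder Y's payoff = $2450 − $1970 = $480. All other bidders lose, so their payoff is 0.

Payoffs: Bidder Y $480, Bidder W $0, Bidder A $0, Bidder P $0.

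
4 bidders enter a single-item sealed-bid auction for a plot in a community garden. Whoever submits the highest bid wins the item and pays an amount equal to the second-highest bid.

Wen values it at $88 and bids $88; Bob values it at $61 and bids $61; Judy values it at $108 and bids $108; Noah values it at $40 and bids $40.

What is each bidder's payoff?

Ordered from highest: Judy $108 > Wen $88 > Bob $61 > Noah $40.
Judy has the top bid and wins; the price is the second-highest bid, $88.
Judy's payoff = $108 − $88 = $20. All other bidders lose, so their payoff is 0.

Wen $0, Bob $0, Judy $20, Noah $0.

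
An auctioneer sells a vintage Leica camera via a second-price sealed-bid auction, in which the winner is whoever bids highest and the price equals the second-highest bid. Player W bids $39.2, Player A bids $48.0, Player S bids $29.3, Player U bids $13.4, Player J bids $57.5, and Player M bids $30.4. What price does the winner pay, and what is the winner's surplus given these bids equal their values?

Sorted high to low: Player J $57.5 > Player A $48.0 > Player W $39.2 > Player M $30.4 > Player S $29.3 > Player U $13.4.
Player J is the highest bidder, so Player J wins.
Under the second-price rule, the price is the second-highest bid: $48.0.
Surplus = $57.5 − $48.0 = $9.5.

The winner pays $48.0 for a surplus of $9.5.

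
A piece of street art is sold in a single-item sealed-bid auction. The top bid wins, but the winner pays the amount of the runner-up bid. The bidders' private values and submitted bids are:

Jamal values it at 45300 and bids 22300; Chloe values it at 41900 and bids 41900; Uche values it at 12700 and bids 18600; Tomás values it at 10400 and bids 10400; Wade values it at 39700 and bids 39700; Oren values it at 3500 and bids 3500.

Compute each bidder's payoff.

Ordered from highest: Chloe 41900; Wade 39700; Jamal 22300; Uche 18600; Tomás 10400; Oren 3500.
Chloe has the top bid and wins; the price is the second-highest bid, 39700.
Chloe's payoff = 41900 − 39700 = 2200. All other bidders lose, so their payoff is 0.

Jamal 0, Chloe 2200, Uche 0, Tomás 0, Wade 0, Oren 0.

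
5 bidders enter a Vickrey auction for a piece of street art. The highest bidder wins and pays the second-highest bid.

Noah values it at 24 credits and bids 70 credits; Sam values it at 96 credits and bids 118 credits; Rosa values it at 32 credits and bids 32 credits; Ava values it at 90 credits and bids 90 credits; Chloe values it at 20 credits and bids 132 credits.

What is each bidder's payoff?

Payoffs: Noah 0 credits, Sam 0 credits, Rosa 0 credits, Ava 0 credits, Chloe -98 credits.

Ranking the bids: Chloe 132 credits; Sam 118 credits; Ava 90 credits; Noah 70 credits; Rosa 32 credits.
Chloe has the top bid and wins; the price is the second-highest bid, 118 credits.
Chloe's payoff = 20 credits − 118 credits = -98 credits. All other bidders lose, so their payoff is 0.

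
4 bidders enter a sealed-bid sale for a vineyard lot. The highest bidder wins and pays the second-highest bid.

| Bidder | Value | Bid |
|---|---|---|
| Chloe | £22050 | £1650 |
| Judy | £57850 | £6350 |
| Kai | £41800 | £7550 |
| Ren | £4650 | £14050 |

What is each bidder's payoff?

Chloe £0, Judy £0, Kai £0, Ren -£2900.

Sorted high to low: Ren £14050; Kai £7550; Judy £6350; Chloe £1650.
Ren has the top bid and wins; the price is the second-highest bid, £7550.
Ren's payoff = £4650 − £7550 = -£2900. All other bidders lose, so their payoff is 0.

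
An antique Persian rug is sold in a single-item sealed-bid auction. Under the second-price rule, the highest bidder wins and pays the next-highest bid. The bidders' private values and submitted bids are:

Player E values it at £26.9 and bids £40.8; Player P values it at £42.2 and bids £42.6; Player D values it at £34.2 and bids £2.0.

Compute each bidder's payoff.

Payoffs: Player E £0.0, Player P £1.4, Player D £0.0.

Sorted high to low: Player P £42.6 > Player E £40.8 > Player D £2.0.
Player P has the top bid and wins; the price is the second-highest bid, £40.8.
Player P's payoff = £42.2 − £40.8 = £1.4. All other bidders lose, so their payoff is 0.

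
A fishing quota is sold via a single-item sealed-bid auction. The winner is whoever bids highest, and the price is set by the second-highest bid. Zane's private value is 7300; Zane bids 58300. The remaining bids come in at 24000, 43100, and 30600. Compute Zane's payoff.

Payoff = -35800.

Highest competing bid: 43100.
Zane's bid 58300 is the highest overall, so Zane wins and pays the second-highest bid, 43100.
Payoff = value − price = 7300 − 43100 = -35800.
Overbidding won the item at a price above value — truthful bidding would have avoided this loss.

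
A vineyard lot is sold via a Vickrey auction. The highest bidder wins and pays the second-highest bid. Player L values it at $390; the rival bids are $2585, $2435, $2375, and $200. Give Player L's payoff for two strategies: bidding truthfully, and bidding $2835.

The highest competing bid is $2585.
Bidding truthfully at $390: the top bid is $2585 (a rival), so Player L loses. Payoff = $0.
Bidding $2835: Player L has the top bid, wins, and pays the second-highest bid $2585. Payoff = $390 − $2585 = -$2195.

(a) $0  (b) -$2195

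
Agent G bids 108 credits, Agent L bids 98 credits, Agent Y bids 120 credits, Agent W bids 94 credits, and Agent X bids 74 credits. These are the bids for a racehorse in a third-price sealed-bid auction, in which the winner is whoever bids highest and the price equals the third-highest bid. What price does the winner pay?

Sorted high to low: Agent Y 120 credits; Agent G 108 credits; Agent L 98 credits; Agent W 94 credits; Agent X 74 credits.
Agent Y is the highest bidder, so Agent Y wins.
Under the third-price rule, the price is the third-highest bid: 98 credits.

Price paid: 98 credits.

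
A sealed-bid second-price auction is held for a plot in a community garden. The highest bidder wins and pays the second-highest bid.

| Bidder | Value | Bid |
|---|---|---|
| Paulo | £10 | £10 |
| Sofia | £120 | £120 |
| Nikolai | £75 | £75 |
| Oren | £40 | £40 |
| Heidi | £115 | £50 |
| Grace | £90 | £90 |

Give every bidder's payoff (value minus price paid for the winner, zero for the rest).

Payoffs: Paulo £0, Sofia £30, Nikolai £0, Oren £0, Heidi £0, Grace £0.

Ordered from highest: Sofia £120, then Grace £90, then Nikolai £75, then Heidi £50, then Oren £40, then Paulo £10.
Sofia has the top bid and wins; the price is the second-highest bid, £90.
Sofia's payoff = £120 − £90 = £30. All other bidders lose, so their payoff is 0.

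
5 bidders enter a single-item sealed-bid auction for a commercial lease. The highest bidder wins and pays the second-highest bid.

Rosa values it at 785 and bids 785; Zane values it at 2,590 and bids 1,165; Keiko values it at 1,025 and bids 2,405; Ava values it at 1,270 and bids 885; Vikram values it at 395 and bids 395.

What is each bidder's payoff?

Rosa 0, Zane 0, Keiko -140, Ava 0, Vikram 0.

Bids in descending order: Keiko 2,405, then Zane 1,165, then Ava 885, then Rosa 785, then Vikram 395.
Keiko has the top bid and wins; the price is the second-highest bid, 1,165.
Keiko's payoff = 1,025 − 1,165 = -140. All other bidders lose, so their payoff is 0.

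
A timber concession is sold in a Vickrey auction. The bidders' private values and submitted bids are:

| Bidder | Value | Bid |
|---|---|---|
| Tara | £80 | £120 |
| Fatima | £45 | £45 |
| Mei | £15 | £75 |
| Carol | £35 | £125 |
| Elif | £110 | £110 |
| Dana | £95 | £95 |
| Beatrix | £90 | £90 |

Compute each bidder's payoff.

Sorted high to low: Carol £125; Tara £120; Elif £110; Dana £95; Beatrix £90; Mei £75; Fatima £45.
Carol has the top bid and wins; the price is the second-highest bid, £120.
Carol's payoff = £35 − £120 = -£85. All other bidders lose, so their payoff is 0.

Payoffs: Tara £0, Fatima £0, Mei £0, Carol -£85, Elif £0, Dana £0, Beatrix £0.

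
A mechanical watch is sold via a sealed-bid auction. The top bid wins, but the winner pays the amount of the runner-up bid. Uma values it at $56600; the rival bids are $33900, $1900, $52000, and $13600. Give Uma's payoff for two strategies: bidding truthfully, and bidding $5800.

(a) $4600  (b) $0

The highest competing bid is $52000.
Bidding truthfully at $56600: Uma has the top bid, wins, and pays the second-highest bid $52000. Payoff = $56600 − $52000 = $4600.
Bidding $5800: the top bid is $52000 (a rival), so Uma loses. Payoff = $0.
This is the dominant-strategy logic: truthful bidding weakly beats any alternative.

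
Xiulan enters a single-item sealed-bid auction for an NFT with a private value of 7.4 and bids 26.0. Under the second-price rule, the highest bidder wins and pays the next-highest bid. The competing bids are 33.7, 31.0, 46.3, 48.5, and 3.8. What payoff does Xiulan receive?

Payoff = 0.0.

Highest competing bid: 48.5.
Xiulan's bid 26.0 is not the highest, so Xiulan loses, pays nothing, and earns zero payoff.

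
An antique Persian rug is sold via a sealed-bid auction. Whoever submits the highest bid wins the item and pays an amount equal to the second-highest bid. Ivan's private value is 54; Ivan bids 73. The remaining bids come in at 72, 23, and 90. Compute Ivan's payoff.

Highest competing bid: 90.
Ivan's bid 73 is not the highest, so Ivan loses, pays nothing, and earns zero payoff.

Payoff = 0.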